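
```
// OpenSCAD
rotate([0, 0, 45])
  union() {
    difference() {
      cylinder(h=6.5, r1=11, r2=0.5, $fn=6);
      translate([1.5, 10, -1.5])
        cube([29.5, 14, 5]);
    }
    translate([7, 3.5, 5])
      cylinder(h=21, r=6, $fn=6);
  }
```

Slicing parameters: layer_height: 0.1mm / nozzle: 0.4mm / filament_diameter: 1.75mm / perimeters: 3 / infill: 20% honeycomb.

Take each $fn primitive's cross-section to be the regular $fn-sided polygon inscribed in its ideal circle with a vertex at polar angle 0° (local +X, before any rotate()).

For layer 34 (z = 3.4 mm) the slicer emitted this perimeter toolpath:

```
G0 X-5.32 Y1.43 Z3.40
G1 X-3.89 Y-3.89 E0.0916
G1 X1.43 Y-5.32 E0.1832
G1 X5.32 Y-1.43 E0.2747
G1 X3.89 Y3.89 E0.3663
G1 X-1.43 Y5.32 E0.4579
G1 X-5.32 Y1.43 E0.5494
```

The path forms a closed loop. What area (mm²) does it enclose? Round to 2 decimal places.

Apply the shoelace formula to the sequence of (X, Y) vertices; enclosed area = 78.77 mm².

78.77 mm²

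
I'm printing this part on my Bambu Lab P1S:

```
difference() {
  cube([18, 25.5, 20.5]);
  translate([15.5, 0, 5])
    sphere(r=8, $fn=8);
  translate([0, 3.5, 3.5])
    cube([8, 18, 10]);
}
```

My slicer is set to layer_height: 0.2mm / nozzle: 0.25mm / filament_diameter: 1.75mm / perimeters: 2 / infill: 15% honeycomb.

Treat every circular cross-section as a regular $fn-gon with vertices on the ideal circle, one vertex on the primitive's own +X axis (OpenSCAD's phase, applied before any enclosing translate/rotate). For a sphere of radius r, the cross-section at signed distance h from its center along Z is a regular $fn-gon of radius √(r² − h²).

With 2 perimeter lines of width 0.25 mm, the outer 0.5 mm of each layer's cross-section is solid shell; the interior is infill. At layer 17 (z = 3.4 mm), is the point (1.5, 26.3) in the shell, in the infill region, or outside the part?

outside

At z = 3.4 mm: the 18×25.5 cube contributes its full rectangle; the r=8 sphere at (15.5, 0) contributes a regular 8-gon of circumradius √(8²−1.6²) = 7.838; the cube at (0, 3.5) is not intersected at this z (z outside [3.5, 13.5]); Subtracting the remaining from the first: starting from the 18×25.5 cube, the r=8 sphere at (15.5, 0) partially overlaps it — only the 61.75 mm² overlap (of its 173.78 mm²) is removed, clipping the outline — 1 connected region. Overall, the cross-section is a single solid region. The nearest boundary edge runs (0.00, 25.50)→(18.00, 25.50); distance from the point to it = 0.80 mm. The point is not inside any of the regions above, so it lies outside the cross-section (0.80 mm from the nearest boundary).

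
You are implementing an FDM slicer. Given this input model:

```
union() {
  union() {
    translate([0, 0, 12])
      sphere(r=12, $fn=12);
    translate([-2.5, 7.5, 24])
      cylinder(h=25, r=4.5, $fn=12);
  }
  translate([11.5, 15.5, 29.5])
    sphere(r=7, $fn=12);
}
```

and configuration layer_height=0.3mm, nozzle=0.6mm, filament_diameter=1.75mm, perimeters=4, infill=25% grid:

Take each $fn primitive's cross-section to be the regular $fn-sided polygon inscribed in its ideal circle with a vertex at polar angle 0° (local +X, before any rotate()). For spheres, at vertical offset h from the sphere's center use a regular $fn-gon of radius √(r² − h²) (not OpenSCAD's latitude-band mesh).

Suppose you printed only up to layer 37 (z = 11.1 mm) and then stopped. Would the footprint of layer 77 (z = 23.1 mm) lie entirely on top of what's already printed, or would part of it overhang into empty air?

Compare the two slices. At z = 11.1: the r=12 sphere contributes a regular 12-gon of circumradius √(12²−0.9²) = 11.966 (area = (12/2)·11.966²·sin(360°/12) = 429.57 mm²); the cylinder at (-2.5, 7.5) does not reach this height (z outside [24, 49]); Combining (union): only the r=12 sphere is present, so the union is just that shape — area = 429.57 mm²; the sphere at (11.5, 15.5) is not intersected at this z (|z−center|=18.400 > r=7); Merging all regions: only the result so far is present, so the union is just that shape — area = 429.57 mm². At z = 23.1: the sphere: section is a regular 12-gon, circumradius = √(r²−h²) = √(12²−11.1²) = 4.560 (area = (12/2)·4.560²·sin(360°/12) = 62.37 mm²); the cylinder at (-2.5, 7.5) does not reach this height (z outside [24, 49]); Merging all regions: only the r=12 sphere is present, so the union is just that shape — area = 62.37 mm²; the sphere at (11.5, 15.5): section is a regular 12-gon, circumradius = √(r²−h²) = √(7²−6.4²) = 2.835 (area = (12/2)·2.835²·sin(360°/12) = 24.12 mm²); Taking the union: the 2 present regions are separate (no shared area or edge), so areas and boundary lengths simply add and each stays a separate island — area = 86.49 mm². Checking containment: at z = 23.1 the cross-section extends beyond the z = 11.1 cross-section by about 24.12 mm².

part overhangs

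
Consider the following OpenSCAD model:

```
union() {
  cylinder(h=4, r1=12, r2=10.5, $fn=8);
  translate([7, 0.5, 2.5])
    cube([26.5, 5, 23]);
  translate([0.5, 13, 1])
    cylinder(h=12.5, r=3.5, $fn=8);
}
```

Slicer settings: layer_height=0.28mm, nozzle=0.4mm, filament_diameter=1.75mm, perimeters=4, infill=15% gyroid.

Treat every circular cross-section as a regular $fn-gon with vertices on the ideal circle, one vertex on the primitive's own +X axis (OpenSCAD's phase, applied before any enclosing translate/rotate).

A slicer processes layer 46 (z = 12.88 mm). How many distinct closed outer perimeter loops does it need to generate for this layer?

At z = 12.88 mm: the cone is absent (z outside [0, 4]); the 26.5×5 cube at (7, 0.5) contributes its full rectangle; the cylinder at (0.5, 13): section is a regular 8-gon, circumradius r=3.5; Combining (union): the 2 present regions are separate (no shared area or edge), so areas and boundary lengths simply add and each stays a separate island — 2 connected regions. The result has 2 disconnected regions.

2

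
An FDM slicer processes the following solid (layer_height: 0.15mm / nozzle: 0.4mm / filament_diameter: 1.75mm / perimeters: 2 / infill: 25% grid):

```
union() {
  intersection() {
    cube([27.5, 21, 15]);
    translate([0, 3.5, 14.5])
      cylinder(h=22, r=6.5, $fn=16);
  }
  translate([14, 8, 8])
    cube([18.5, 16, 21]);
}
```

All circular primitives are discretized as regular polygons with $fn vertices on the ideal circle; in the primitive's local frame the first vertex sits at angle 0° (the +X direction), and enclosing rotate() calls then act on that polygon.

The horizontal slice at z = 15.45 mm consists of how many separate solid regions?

At z = 15.45 mm: the cube is not intersected at this z (z outside [0, 15]); the cylinder at (0, 3.5): section is a regular 16-gon, circumradius r=6.5; After intersecting: at least one operand is absent at this height, so nothing remains; the cube at (14, 8) is present — its section is the full 18.5×16 rectangle; Combining (union): only the 18.5×16 cube at (14, 8) is present, so the union is just that shape — 1 connected region. The result has 1 disconnected region.

1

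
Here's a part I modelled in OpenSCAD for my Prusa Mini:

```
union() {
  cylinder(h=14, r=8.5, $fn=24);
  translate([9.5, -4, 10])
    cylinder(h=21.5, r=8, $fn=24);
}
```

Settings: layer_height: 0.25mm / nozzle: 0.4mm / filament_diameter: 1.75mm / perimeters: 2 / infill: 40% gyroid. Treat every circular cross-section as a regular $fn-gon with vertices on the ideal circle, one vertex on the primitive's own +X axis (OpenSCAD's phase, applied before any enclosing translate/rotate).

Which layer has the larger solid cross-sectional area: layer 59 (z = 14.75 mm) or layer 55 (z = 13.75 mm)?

Layer 59 (z = 14.75): the cylinder is absent (z outside [0, 14]); the cylinder at (9.5, -4): section is a regular 24-gon, circumradius r=8 (area = (24/2)·8.000²·sin(360°/24) = 198.77 mm²); Combining (union): only the r=8 cylinder at (9.5, -4) is present, so the union is just that shape — area = 198.77 mm². So its area = 198.77 mm². Layer 55 (z = 13.75): the r=8.5 cylinder contributes a regular 24-gon of circumradius 8.5 (area = (24/2)·8.500²·sin(360°/24) = 224.40 mm²); the r=8 cylinder at (9.5, -4) contributes a regular 24-gon of circumradius 8 (area = (24/2)·8.000²·sin(360°/24) = 198.77 mm²); Combining (union): the regions partially overlap — summed areas 423.17 mm² minus the doubly-counted overlap 54.13 mm² gives 369.04 mm² — area = 369.04 mm². So its area = 369.04 mm². Layer 55 is larger (369.04 vs 198.77 mm²).

layer 55 (z = 13.75 mm)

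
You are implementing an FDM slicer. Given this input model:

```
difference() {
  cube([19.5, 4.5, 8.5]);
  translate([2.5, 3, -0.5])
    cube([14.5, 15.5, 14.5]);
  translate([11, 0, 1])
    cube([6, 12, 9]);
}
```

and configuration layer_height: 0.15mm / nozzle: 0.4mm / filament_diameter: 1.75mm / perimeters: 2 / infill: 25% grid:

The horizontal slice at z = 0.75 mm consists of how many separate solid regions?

1

At z = 0.75 mm: the 19.5×4.5 cube contributes its full rectangle; the cube at (2.5, 3) is present — its section is the full 14.5×15.5 rectangle; the cube at (11, 0) is absent (z outside [1, 10]); Subtracting the remaining from the first: starting from the 19.5×4.5 cube, the 14.5×15.5 cube at (2.5, 3) partially overlaps it — only the 21.75 mm² overlap (of its 224.75 mm²) is removed, clipping the outline — 1 connected region. The result has 1 disconnected region.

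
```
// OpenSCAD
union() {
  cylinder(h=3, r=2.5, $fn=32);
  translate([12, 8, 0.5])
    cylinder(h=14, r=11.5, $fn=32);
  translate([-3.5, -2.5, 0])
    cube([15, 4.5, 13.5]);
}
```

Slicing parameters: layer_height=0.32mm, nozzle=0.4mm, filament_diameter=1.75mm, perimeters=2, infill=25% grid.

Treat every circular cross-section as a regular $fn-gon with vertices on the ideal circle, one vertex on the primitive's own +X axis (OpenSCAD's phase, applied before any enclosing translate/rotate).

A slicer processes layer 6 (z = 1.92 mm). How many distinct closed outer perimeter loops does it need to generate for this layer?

At z = 1.92 mm: the cylinder: section is a regular 32-gon, circumradius r=2.5; the r=11.5 cylinder at (12, 8) contributes a regular 32-gon of circumradius 11.5; the cube at (-3.5, -2.5) is present — its section is the full 15×4.5 rectangle; Taking the union: the regions partially overlap (shared area 50.99 mm²), so overlapping operands fuse into one piece — 1 connected region. The result has 1 disconnected region.

1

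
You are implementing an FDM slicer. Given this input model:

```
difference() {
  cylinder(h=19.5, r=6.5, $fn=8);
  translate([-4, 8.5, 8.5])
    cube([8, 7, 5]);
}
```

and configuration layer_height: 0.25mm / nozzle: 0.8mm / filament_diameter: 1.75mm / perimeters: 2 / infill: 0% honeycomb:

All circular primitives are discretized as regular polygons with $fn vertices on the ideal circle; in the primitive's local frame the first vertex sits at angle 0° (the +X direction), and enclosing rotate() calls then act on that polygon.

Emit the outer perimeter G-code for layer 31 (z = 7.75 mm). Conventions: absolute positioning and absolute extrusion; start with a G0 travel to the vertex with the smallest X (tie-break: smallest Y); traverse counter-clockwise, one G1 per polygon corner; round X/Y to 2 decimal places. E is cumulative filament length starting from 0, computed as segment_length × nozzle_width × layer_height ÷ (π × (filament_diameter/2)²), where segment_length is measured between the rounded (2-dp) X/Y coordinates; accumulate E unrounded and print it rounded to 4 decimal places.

G0 X-6.50 Y0.00 Z7.75
G1 X-4.60 Y-4.60 E0.4138
G1 X0.00 Y-6.50 E0.8277
G1 X4.60 Y-4.60 E1.2415
G1 X6.50 Y0.00 E1.6553
G1 X4.60 Y4.60 E2.0692
G1 X0.00 Y6.50 E2.4830
G1 X-4.60 Y4.60 E2.8968
G1 X-6.50 Y0.00 E3.3107

At z = 7.75 mm: the r=6.5 cylinder gives a regular 8-gon of circumradius 6.5 (constant along its height); the cube at (-4, 8.5) is absent (z outside [8.5, 13.5]); Subtracting the remaining from the first: none of the subtracted shapes is present at this height, so the r=6.5 cylinder is unchanged — 1 connected region. The outline is a single polygon with 8 vertices. Extrusion per mm of travel: 0.8 × 0.25 / (π × 0.875²) = 0.083150. Accumulating E over each segment gives final E = 3.3107.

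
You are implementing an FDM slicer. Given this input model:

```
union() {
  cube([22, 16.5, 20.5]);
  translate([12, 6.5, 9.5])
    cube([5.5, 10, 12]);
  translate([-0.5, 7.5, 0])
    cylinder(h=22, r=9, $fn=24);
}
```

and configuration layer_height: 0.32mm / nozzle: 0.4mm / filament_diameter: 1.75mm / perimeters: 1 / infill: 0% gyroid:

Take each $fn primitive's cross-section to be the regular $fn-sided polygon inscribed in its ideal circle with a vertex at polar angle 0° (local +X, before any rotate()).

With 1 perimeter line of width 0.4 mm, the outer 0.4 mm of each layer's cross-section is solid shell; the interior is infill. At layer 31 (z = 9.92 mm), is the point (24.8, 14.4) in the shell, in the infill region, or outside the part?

At z = 9.92 mm: the cube (footprint 22×16.5) is included at this height; the cube at (12, 6.5) (footprint 5.5×10) is included at this height; the cylinder at (-0.5, 7.5): section is a regular 24-gon, circumradius r=9; Merging all regions: the regions partially overlap (shared area 167.74 mm²), so overlapping operands fuse into one piece — 1 connected region. Overall, the cross-section is a single solid region. The nearest boundary edge runs (22.00, 16.50)→(22.00, 0.00); distance from the point to it = 2.80 mm. The point is not inside any of the regions above, so it lies outside the cross-section (2.80 mm from the nearest boundary).

outside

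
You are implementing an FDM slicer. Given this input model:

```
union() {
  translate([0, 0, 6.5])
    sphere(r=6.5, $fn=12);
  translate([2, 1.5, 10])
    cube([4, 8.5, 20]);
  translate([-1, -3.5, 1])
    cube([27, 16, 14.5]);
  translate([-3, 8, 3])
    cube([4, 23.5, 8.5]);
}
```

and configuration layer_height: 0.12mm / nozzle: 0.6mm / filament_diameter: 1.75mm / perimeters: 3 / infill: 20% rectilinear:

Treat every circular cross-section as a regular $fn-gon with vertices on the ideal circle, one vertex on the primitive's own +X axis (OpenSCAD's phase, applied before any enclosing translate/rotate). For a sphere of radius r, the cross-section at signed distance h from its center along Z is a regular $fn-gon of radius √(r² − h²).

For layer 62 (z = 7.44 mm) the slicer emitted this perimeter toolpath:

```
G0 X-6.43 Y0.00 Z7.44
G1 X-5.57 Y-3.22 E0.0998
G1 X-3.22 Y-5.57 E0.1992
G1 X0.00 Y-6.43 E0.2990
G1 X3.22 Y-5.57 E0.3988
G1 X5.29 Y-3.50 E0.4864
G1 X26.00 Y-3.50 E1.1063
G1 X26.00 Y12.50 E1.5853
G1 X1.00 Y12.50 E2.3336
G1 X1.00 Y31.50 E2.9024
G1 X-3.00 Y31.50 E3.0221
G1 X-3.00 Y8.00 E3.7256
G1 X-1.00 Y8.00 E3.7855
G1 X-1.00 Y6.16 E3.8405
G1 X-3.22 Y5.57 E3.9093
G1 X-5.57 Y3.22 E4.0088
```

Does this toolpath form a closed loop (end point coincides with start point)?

no

Start point (G0): (-6.43, 0.00). End point (last G1): the path does not return to the start — open.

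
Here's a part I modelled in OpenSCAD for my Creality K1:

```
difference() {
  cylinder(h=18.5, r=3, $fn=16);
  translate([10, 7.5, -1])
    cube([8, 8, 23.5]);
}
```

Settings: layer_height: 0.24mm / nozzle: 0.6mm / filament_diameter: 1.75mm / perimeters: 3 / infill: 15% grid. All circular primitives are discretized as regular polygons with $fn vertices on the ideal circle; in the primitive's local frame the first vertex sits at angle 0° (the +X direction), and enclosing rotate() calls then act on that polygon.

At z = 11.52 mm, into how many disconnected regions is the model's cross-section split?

1

At z = 11.52 mm: the r=3 cylinder gives a regular 16-gon of circumradius 3 (constant along its height); the cube at (10, 7.5) is present — its section is the full 8×8 rectangle; Taking the first minus the rest: starting from the r=3 cylinder, the 8×8 cube at (10, 7.5) misses the remaining region (no effect) — 1 connected region. The result has 1 disconnected region.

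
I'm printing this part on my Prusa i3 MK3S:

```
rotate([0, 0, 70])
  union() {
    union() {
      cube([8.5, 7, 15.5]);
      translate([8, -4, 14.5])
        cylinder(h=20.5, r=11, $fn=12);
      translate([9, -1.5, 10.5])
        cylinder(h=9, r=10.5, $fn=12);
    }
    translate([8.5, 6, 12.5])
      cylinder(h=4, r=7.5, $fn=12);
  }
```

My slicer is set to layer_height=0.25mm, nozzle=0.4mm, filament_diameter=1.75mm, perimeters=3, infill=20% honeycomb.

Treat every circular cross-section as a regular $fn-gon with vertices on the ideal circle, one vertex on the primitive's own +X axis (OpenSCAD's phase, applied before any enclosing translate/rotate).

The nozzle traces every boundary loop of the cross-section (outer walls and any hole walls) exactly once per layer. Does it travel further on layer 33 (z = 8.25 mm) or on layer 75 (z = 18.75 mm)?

Layer 33 (z = 8.25): the cube is present — its section is the full 8.5×7 rectangle (perimeter 31.00 mm); the cylinder at (8, -4) does not reach this height (z outside [14.5, 35]); the cylinder at (9, -1.5) is not intersected at this z (z outside [10.5, 19.5]); Combining (union): only the 8.5×7 cube is present, so the union is just that shape — boundary = 31.00 mm; the cylinder at (8.5, 6) does not reach this height (z outside [12.5, 16.5]); Merging all regions: only the result so far is present, so the union is just that shape — boundary = 31.00 mm; (rotated 70° about Z; rotation is an isometry so areas/perimeters/island counts are preserved). So its perimeter = 31.00 mm. Layer 75 (z = 18.75): the cube is not intersected at this z (z outside [0, 15.5]); the cylinder at (8, -4): section is a regular 12-gon, circumradius r=11 (perimeter = 2·12·11.000·sin(180°/12) = 68.33 mm); the cylinder at (9, -1.5): section is a regular 12-gon, circumradius r=10.5 (perimeter = 2·12·10.500·sin(180°/12) = 65.22 mm); Taking the union: the regions partially overlap (shared area 289.31 mm²), so the edge portions inside another operand are dropped and the merged outline is re-measured after clipping — boundary = 72.38 mm; the cylinder at (8.5, 6) is not intersected at this z (z outside [12.5, 16.5]); Taking the union: only that combined region is present, so the union is just that shape — boundary = 72.38 mm; (rotated 70° about Z; rotation is an isometry so areas/perimeters/island counts are preserved). So its perimeter = 72.38 mm. Layer 75 is larger (72.38 vs 31.00 mm).

layer 75 (z = 18.75 mm)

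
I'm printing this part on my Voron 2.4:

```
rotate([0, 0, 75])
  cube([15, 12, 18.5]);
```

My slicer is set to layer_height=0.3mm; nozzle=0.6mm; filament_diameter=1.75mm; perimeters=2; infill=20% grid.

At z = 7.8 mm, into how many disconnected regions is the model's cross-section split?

1

At z = 7.8 mm: the cube (footprint 15×12) is included at this height; (whole slice rotated 75° about Z — lengths, areas and connectivity unchanged). The result has 1 disconnected region.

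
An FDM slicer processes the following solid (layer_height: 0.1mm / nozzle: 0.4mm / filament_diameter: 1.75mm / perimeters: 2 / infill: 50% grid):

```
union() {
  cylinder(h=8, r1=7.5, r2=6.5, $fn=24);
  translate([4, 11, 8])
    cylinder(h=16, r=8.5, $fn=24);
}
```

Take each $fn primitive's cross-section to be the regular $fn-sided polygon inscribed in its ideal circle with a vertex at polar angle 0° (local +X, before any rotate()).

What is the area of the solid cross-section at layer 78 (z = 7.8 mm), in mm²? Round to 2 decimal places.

132.23 mm²

At z = 7.8 mm: the cone (r1=7.5→r2=6.5) has section circumradius 6.525 here — a regular 24-gon (area = (24/2)·6.525²·sin(360°/24) = 132.23 mm²); the cylinder at (4, 11) is not intersected at this z (z outside [8, 24]); Combining (union): only the cone is present, so the union is just that shape — area = 132.23 mm². Overall, the cross-section is a single solid region. Net area = 132.23 mm².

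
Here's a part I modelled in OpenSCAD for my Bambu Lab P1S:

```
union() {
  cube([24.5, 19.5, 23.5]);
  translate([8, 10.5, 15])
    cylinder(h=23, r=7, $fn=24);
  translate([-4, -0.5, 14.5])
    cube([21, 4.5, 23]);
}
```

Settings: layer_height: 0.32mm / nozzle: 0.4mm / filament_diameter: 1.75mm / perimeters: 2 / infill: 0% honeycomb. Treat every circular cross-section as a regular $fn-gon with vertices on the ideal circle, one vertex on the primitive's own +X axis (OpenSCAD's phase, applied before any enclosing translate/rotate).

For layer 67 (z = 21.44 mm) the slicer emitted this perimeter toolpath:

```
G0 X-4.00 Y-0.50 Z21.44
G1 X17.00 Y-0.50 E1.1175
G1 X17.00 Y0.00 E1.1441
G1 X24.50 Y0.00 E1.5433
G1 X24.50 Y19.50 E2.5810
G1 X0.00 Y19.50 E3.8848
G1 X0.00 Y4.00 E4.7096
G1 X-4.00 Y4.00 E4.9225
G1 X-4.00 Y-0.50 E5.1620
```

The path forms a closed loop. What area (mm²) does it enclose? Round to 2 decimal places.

504.25 mm²

Apply the shoelace formula to the sequence of (X, Y) vertices; enclosed area = 504.25 mm².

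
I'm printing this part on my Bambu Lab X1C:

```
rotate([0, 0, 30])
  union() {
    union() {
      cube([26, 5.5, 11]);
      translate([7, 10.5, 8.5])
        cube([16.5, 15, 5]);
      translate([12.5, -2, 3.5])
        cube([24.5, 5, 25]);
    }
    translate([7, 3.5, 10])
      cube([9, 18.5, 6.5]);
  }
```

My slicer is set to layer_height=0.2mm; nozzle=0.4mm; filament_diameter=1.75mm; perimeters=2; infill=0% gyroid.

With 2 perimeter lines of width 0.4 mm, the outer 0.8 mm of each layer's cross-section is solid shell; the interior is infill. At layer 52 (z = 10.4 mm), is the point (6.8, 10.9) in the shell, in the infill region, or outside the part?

infill

At z = 10.4 mm: the cube is present — its section is the full 26×5.5 rectangle; the cube at (7, 10.5) is present — its section is the full 16.5×15 rectangle; the cube at (12.5, -2) is present — its section is the full 24.5×5 rectangle; Merging all regions: the regions partially overlap (shared area 40.50 mm²), so overlapping operands fuse into one piece — 2 connected regions; the 9×18.5 cube at (7, 3.5) contributes its full rectangle; Taking the union: the regions partially overlap (shared area 121.50 mm²), so overlapping operands fuse into one piece — 1 connected region; (whole slice rotated 30° about Z — lengths, areas and connectivity unchanged). Overall, the cross-section is a single solid region. Undo the 30° rotation: the query point maps to (11.339, 6.040) in the un-rotated model frame. The nearest boundary edge runs (7.00, 5.50)→(7.00, 10.50); distance from the point to it = 4.34 mm. The point is inside the cross-section and 4.34 mm from the nearest boundary — more than the 0.8 mm shell width (2 × 0.4), so it's in the infill interior.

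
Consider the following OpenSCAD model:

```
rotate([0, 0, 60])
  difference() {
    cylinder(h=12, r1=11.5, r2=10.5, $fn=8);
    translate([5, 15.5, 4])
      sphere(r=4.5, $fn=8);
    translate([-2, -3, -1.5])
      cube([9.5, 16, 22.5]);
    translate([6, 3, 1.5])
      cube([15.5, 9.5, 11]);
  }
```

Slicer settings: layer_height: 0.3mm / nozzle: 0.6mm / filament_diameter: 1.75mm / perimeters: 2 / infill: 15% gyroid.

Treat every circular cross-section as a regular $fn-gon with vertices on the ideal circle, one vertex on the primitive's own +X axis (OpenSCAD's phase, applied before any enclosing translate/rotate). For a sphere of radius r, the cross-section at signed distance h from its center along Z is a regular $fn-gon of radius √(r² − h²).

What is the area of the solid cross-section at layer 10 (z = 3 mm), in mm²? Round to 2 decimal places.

227.69 mm²

At z = 3 mm: the cone (r1=11.5→r2=10.5) has section circumradius 11.250 here — a regular 8-gon (area = (8/2)·11.250²·sin(360°/8) = 357.97 mm²); the sphere at (5, 15.5): section is a regular 8-gon, circumradius = √(r²−h²) = √(4.5²−1²) = 4.387 (area = (8/2)·4.387²·sin(360°/8) = 54.45 mm²); the cube at (-2, -3) (footprint 9.5×16) is included at this height (area 152.00 mm²); the 15.5×9.5 cube at (6, 3) contributes its full rectangle (area 147.25 mm²); Subtracting the remaining from the first: starting from the cone (357.97 mm²), the r=4.5 sphere at (5, 15.5) misses the remaining region (no effect); the 9.5×16 cube at (-2, -3) partially overlaps it — only the 122.90 mm² overlap (of its 152.00 mm²) is removed, clipping the outline; the 15.5×9.5 cube at (6, 3) partially overlaps it — only the 7.38 mm² overlap (of its 147.25 mm²) is removed, clipping the outline — area = 227.69 mm²; (whole slice rotated 60° about Z — lengths, areas and connectivity unchanged). Overall, the cross-section is a single solid region. Net area = 227.69 mm².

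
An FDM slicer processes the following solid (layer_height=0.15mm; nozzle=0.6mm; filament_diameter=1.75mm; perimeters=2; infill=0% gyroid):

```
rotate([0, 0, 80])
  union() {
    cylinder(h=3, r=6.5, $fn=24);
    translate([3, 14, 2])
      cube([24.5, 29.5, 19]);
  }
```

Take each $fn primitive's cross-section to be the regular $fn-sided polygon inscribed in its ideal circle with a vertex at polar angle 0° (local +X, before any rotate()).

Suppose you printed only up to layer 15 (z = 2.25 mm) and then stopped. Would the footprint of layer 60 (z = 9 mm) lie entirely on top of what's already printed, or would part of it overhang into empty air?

entirely on top

Compare the two slices. At z = 2.25: the r=6.5 cylinder gives a regular 24-gon of circumradius 6.5 (constant along its height) (area = (24/2)·6.500²·sin(360°/24) = 131.22 mm²); the 24.5×29.5 cube at (3, 14) contributes its full rectangle (area 722.75 mm²); Taking the union: the 2 present regions are separate (no shared area or edge), so areas and boundary lengths simply add and each stays a separate island — area = 853.97 mm²; (whole slice rotated 80° about Z — lengths, areas and connectivity unchanged). At z = 9: the cylinder does not reach this height (z outside [0, 3]); the cube at (3, 14) (footprint 24.5×29.5) is included at this height (area 722.75 mm²); Taking the union: only the 24.5×29.5 cube at (3, 14) is present, so the union is just that shape — area = 722.75 mm²; (rotated 80° about Z; rotation is an isometry so areas/perimeters/island counts are preserved). Checking containment: the cross-section at z = 9 is a subset of the cross-section at z = 2.25.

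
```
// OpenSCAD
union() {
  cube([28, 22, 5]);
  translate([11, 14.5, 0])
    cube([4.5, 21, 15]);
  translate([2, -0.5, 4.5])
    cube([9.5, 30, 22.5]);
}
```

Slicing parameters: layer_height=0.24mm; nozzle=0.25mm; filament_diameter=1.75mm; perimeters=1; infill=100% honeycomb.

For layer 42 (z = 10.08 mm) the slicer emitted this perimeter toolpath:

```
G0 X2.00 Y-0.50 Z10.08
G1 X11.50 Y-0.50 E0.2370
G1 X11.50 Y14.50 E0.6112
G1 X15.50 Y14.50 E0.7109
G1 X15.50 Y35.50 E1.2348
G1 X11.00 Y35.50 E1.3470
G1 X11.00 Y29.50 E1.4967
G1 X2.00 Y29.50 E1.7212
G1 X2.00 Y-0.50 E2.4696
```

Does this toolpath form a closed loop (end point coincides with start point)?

yes

Start point (G0): (2.00, -0.50). End point (last G1): the path returns to the start — closed.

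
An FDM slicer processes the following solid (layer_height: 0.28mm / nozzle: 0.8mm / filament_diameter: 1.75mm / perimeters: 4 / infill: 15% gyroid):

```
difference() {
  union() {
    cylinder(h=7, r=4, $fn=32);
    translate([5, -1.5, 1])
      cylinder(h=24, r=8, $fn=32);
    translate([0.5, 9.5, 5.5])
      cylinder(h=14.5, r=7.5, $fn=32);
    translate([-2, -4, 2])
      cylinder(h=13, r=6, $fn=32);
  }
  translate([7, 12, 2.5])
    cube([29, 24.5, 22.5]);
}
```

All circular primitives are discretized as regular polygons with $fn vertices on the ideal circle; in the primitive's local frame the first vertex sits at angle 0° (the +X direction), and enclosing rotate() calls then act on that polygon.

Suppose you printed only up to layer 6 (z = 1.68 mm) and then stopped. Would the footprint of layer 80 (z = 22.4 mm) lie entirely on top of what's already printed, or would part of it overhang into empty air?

entirely on top

Compare the two slices. At z = 1.68: the r=4 cylinder gives a regular 32-gon of circumradius 4 (constant along its height) (area = (32/2)·4.000²·sin(360°/32) = 49.94 mm²); the cylinder at (5, -1.5): section is a regular 32-gon, circumradius r=8 (area = (32/2)·8.000²·sin(360°/32) = 199.77 mm²); the cylinder at (0.5, 9.5) does not reach this height (z outside [5.5, 20]); the cylinder at (-2, -4) is not intersected at this z (z outside [2, 15]); Merging all regions: the regions partially overlap — summed areas 249.72 mm² minus the doubly-counted overlap 43.65 mm² gives 206.06 mm² — area = 206.06 mm²; the cube at (7, 12) is absent (z outside [2.5, 25]); Subtracting the remaining from the first: none of the subtracted shapes is present at this height, so the result so far is unchanged — area = 206.06 mm². At z = 22.4: the cylinder does not reach this height (z outside [0, 7]); the r=8 cylinder at (5, -1.5) contributes a regular 32-gon of circumradius 8 (area = (32/2)·8.000²·sin(360°/32) = 199.77 mm²); the cylinder at (0.5, 9.5) does not reach this height (z outside [5.5, 20]); the cylinder at (-2, -4) does not reach this height (z outside [2, 15]); Merging all regions: only the r=8 cylinder at (5, -1.5) is present, so the union is just that shape — area = 199.77 mm²; the cube at (7, 12) (footprint 29×24.5) is included at this height (area 710.50 mm²); Subtracting the remaining from the first: starting from that combined region (199.77 mm²), the 29×24.5 cube at (7, 12) misses the remaining region (no effect) — area = 199.77 mm². Checking containment: the cross-section at z = 22.4 is a subset of the cross-section at z = 1.68.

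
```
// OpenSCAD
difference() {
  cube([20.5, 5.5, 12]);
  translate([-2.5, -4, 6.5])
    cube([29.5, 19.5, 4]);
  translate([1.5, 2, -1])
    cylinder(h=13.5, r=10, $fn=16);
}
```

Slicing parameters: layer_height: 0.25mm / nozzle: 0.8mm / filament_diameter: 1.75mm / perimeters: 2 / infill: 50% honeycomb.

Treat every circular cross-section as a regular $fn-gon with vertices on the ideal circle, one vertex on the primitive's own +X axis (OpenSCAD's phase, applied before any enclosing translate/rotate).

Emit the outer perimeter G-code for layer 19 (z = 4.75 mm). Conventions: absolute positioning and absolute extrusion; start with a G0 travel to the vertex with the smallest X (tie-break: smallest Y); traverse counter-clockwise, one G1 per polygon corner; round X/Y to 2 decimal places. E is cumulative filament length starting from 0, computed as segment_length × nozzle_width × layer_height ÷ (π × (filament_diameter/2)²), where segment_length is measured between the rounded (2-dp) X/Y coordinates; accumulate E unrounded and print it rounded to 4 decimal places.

G0 X10.80 Y5.50 Z4.75
G1 X11.50 Y2.00 E0.2968
G1 X11.10 Y0.00 E0.4664
G1 X20.50 Y0.00 E1.2480
G1 X20.50 Y5.50 E1.7053
G1 X10.80 Y5.50 E2.5119

At z = 4.75 mm: the cube is present — its section is the full 20.5×5.5 rectangle; the cube at (-2.5, -4) is absent (z outside [6.5, 10.5]); the cylinder at (1.5, 2): section is a regular 16-gon, circumradius r=10; Taking the first minus the rest: starting from the 20.5×5.5 cube, the r=10 cylinder at (1.5, 2) partially overlaps it — only the 61.63 mm² overlap (of its 306.15 mm²) is removed, clipping the outline — 1 connected region. The outline is a single polygon with 5 vertices. Extrusion per mm of travel: 0.8 × 0.25 / (π × 0.875²) = 0.083150. Accumulating E over each segment gives final E = 2.5119.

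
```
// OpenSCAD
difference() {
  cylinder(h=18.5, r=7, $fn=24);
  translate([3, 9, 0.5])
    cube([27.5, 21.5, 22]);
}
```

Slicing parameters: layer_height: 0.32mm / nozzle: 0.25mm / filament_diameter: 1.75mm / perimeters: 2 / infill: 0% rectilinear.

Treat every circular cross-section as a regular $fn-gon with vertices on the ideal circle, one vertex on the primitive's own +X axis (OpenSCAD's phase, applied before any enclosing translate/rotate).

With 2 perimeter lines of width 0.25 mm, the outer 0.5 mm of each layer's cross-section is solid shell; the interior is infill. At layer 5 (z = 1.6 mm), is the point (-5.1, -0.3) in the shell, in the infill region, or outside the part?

infill

At z = 1.6 mm: the r=7 cylinder gives a regular 24-gon of circumradius 7 (constant along its height); the 27.5×21.5 cube at (3, 9) contributes its full rectangle; Taking the first minus the rest: starting from the r=7 cylinder, the 27.5×21.5 cube at (3, 9) misses the remaining region (no effect) — 1 connected region. Overall, the cross-section is a single solid region. The nearest boundary edge runs (-6.76, -1.81)→(-7.00, 0.00); distance from the point to it = 1.84 mm. The point is inside the cross-section and 1.84 mm from the nearest boundary — more than the 0.5 mm shell width (2 × 0.25), so it's in the infill interior.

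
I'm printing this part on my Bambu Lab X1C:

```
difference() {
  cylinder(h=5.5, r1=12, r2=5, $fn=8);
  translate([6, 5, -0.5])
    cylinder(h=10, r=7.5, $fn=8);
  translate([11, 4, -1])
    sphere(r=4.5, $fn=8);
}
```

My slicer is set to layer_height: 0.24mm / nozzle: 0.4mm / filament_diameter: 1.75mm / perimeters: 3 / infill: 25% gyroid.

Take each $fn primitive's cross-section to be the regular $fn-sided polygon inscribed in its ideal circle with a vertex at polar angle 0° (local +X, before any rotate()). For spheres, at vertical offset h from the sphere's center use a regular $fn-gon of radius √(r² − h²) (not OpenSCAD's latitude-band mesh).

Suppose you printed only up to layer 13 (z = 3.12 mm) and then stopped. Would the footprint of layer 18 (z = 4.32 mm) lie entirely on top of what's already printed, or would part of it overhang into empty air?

entirely on top

Compare the two slices. At z = 3.12: the cone (r1=12→r2=5) has section circumradius 8.029 here — a regular 8-gon (area = (8/2)·8.029²·sin(360°/8) = 182.34 mm²); the r=7.5 cylinder at (6, 5) gives a regular 8-gon of circumradius 7.5 (constant along its height) (area = (8/2)·7.500²·sin(360°/8) = 159.10 mm²); the sphere at (11, 4): section is a regular 8-gon, circumradius = √(r²−h²) = √(4.5²−4.12²) = 1.810 (area = (8/2)·1.810²·sin(360°/8) = 9.26 mm²); After the difference (first − rest): starting from the cone (182.34 mm²), the r=7.5 cylinder at (6, 5) partially overlaps it — only the 61.52 mm² overlap (of its 159.10 mm²) is removed, clipping the outline; the r=4.5 sphere at (11, 4) misses the remaining region (no effect) — area = 120.82 mm². At z = 4.32: the cone (r1=12→r2=5) has section circumradius 6.502 here — a regular 8-gon (area = (8/2)·6.502²·sin(360°/8) = 119.57 mm²); the r=7.5 cylinder at (6, 5) contributes a regular 8-gon of circumradius 7.5 (area = (8/2)·7.500²·sin(360°/8) = 159.10 mm²); the sphere at (11, 4) is absent (|z−center|=5.320 > r=4.5); Subtracting the remaining from the first: starting from the cone (119.57 mm²), the r=7.5 cylinder at (6, 5) partially overlaps it — only the 41.27 mm² overlap (of its 159.10 mm²) is removed, clipping the outline — area = 78.30 mm². Checking containment: the cross-section at z = 4.32 is a subset of the cross-section at z = 3.12.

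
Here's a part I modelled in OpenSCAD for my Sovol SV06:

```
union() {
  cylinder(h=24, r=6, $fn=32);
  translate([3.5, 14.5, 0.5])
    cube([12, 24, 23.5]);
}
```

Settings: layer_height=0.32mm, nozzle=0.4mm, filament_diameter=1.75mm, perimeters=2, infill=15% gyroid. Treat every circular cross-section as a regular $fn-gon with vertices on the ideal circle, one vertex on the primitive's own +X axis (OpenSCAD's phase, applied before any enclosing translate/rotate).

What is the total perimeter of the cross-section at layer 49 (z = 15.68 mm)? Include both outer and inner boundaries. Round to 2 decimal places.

At z = 15.68 mm: the cylinder: section is a regular 32-gon, circumradius r=6 (perimeter = 2·32·6.000·sin(180°/32) = 37.64 mm); the 12×24 cube at (3.5, 14.5) contributes its full rectangle (perimeter 72.00 mm); Combining (union): the 2 present regions are separate (no shared area or edge), so areas and boundary lengths simply add and each stays a separate island — boundary = 109.64 mm. Overall, the cross-section has 2 separate islands. Total boundary length (outer) = 109.64 mm.

109.64 mm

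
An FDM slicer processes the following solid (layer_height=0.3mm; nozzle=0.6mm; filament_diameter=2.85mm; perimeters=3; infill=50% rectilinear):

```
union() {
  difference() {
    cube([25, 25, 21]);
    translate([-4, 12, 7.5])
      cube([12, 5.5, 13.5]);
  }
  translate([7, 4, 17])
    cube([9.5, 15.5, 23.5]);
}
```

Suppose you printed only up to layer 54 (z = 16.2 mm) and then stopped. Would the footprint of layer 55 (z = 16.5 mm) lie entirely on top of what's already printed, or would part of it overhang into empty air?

entirely on top

Compare the two slices. At z = 16.2: the 25×25 cube contributes its full rectangle (area 625.00 mm²); the cube at (-4, 12) is present — its section is the full 12×5.5 rectangle (area 66.00 mm²); After the difference (first − rest): starting from the 25×25 cube (625.00 mm²), the 12×5.5 cube at (-4, 12) partially overlaps it — only the 44.00 mm² overlap (of its 66.00 mm²) is removed, clipping the outline — area = 581.00 mm²; the cube at (7, 4) is not intersected at this z (z outside [17, 40.5]); Combining (union): only the result so far is present, so the union is just that shape — area = 581.00 mm². At z = 16.5: the cube is present — its section is the full 25×25 rectangle (area 625.00 mm²); the cube at (-4, 12) (footprint 12×5.5) is included at this height (area 66.00 mm²); After the difference (first − rest): starting from the 25×25 cube (625.00 mm²), the 12×5.5 cube at (-4, 12) partially overlaps it — only the 44.00 mm² overlap (of its 66.00 mm²) is removed, clipping the outline — area = 581.00 mm²; the cube at (7, 4) is absent (z outside [17, 40.5]); Combining (union): only the result so far is present, so the union is just that shape — area = 581.00 mm². Checking containment: the cross-section at z = 16.5 is a subset of the cross-section at z = 16.2.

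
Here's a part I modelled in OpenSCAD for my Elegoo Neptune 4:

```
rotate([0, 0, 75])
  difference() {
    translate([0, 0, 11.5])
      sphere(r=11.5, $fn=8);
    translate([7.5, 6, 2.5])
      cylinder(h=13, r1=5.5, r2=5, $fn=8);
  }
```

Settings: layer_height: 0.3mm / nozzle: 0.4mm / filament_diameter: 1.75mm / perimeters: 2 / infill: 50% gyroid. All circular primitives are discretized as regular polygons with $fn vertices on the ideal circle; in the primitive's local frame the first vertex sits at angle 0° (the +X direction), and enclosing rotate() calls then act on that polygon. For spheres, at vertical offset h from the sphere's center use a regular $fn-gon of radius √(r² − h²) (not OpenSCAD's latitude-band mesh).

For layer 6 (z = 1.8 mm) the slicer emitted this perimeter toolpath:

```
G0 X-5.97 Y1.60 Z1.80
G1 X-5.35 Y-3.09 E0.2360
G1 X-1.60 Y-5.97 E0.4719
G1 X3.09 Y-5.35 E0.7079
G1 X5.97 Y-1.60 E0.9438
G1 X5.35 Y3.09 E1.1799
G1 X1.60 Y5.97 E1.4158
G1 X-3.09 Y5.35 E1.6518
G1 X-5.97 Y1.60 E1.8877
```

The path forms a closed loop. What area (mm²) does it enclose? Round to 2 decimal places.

108.01 mm²

Apply the shoelace formula to the sequence of (X, Y) vertices; enclosed area = 108.01 mm².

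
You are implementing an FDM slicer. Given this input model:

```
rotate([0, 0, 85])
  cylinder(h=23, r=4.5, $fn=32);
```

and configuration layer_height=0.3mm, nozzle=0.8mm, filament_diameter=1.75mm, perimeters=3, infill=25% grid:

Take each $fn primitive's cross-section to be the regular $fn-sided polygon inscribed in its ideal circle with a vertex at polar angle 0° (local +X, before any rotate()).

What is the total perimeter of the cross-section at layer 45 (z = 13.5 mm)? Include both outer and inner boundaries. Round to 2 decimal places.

28.23 mm

At z = 13.5 mm: the r=4.5 cylinder gives a regular 32-gon of circumradius 4.5 (constant along its height) (perimeter = 2·32·4.500·sin(180°/32) = 28.23 mm); (whole slice rotated 85° about Z — lengths, areas and connectivity unchanged). Overall, the cross-section is a single solid region. Total boundary length (outer) = 28.23 mm.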